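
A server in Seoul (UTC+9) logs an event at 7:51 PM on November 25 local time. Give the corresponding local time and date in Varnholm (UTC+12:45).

In UTC: 7:51 PM − 9:00 = 10:51 AM on Nov 25.
Varnholm is UTC+12:45: 10:51 AM + 12:45 = 11:36 PM on Nov 25.

11:36 PM on Nov 25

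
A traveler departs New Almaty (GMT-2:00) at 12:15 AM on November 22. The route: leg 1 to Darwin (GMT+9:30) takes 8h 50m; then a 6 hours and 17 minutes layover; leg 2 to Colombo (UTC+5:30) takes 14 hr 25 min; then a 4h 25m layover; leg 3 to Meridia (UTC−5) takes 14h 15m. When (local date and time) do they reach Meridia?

Convert departure to UTC: 12:15 AM + 2:00 = 2:15 AM UTC on Nov 22.
Add 8 hours and 50 minutes leg 1 → 11:05 AM UTC.
Add 6 hours 17 minutes layover in Darwin → 5:22 PM UTC.
Add 14 hours and 25 minutes leg 2 → 7:47 AM UTC (Nov 23).
Add 4 hours 25 minutes layover in Colombo → 12:12 PM UTC.
Add 14 hours and 15 minutes leg 3 → 2:27 AM UTC (Nov 24).
Meridia is UTC−5:00, so local arrival = 2:27 AM − 5:00 = 9:27 PM on Nov 23.

9:27 PM on November 23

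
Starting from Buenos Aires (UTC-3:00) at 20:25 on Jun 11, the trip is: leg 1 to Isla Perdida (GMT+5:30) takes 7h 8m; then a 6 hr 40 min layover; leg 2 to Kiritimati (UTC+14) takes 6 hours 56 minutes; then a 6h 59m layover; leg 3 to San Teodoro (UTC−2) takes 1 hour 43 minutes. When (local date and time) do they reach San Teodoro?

Convert departure to UTC: 20:25 + 3:00 = 23:25 UTC on Jun 11.
Add 7 hours 8 minutes leg 1 → 06:33 UTC (Jun 12).
Add 6 hours and 40 minutes layover in Isla Perdida → 13:13 UTC.
Add 6 hours and 56 minutes leg 2 → 20:09 UTC.
Add 6 hours and 59 minutes layover in Kiritimati → 03:08 UTC (Jun 13).
Add 1 hour and 43 minutes leg 3 → 04:51 UTC.
San Teodoro is UTC−2:00, so local arrival = 04:51 − 2:00 = 02:51 on Jun 13.

02:51 on June 13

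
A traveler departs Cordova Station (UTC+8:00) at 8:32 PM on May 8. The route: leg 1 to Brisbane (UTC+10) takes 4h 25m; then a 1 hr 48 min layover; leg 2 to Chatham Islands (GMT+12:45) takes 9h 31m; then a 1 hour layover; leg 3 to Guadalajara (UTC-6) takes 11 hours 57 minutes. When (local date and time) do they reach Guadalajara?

11:13 AM on May 9

Convert departure to UTC: 8:32 PM − 8:00 = 12:32 PM UTC on May 8.
Add 4 hours 25 minutes leg 1 → 4:57 PM UTC.
Add 1 hour 48 minutes layover in Brisbane → 6:45 PM UTC.
Add 9 hours 31 minutes leg 2 → 4:16 AM UTC (May 9).
Add 1 hour layover in Chatham Islands → 5:16 AM UTC.
Add 11 hours and 57 minutes leg 3 → 5:13 PM UTC.
Guadalajara is UTC−6:00, so local arrival = 5:13 PM − 6:00 = 11:13 AM on May 9.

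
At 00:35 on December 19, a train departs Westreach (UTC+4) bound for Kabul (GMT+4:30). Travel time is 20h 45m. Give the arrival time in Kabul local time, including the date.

Convert departure to UTC: 00:35 − 4:00 = 20:35 UTC on Dec 18.
Add 20 hours 45 minutes travel time → 17:20 UTC (Dec 19).
Kabul is UTC+4:30, so local arrival = 17:20 + 4:30 = 21:50 on Dec 19.

21:50 on December 19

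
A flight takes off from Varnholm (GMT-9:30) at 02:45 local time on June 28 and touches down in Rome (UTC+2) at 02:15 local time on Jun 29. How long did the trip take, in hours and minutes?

Departure in UTC: 02:45 + 9:30 = 12:15 on Jun 28.
Arrival in UTC: 02:15 − 2:00 = 00:15 on Jun 29.
Elapsed = 00:15 − 12:15 (+1 day) = 12 hours.

12 hours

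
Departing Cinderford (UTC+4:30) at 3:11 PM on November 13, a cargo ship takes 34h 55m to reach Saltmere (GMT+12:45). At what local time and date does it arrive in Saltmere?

10:21 AM on Nov 15

Saltmere is 8:15 ahead of Cinderford.
After 34 hours and 55 minutes it is 2:06 AM (Nov 15) in Cinderford.
Shift by the zone difference: 2:06 AM + 8:15 = 10:21 AM on Nov 15 in Saltmere.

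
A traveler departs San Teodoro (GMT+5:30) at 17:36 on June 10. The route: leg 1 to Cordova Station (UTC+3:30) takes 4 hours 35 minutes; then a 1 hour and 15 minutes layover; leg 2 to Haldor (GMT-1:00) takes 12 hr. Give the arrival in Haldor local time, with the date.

Convert departure to UTC: 17:36 − 5:30 = 12:06 UTC on Jun 10.
Add 4 hours and 35 minutes leg 1 → 16:41 UTC.
Add 1 hour 15 minutes layover in Cordova Station → 17:56 UTC.
Add 12 hours leg 2 → 05:56 UTC (Jun 11).
Haldor is UTC−1:00, so local arrival = 05:56 − 1:00 = 04:56 on Jun 11.

04:56 on Jun 11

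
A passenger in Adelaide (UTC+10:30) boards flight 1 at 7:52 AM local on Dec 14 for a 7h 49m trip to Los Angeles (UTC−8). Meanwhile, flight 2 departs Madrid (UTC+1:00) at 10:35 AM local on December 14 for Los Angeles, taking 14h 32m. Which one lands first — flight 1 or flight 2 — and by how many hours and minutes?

Flight 1 in UTC: 7:52 AM − 10:30 = 9:22 PM on Dec 13.
+7 hours and 49 minutes → arrive 5:11 AM UTC on Dec 14.
Flight 2 in UTC: 10:35 AM − 1:00 = 9:35 AM on Dec 14.
+14 hours and 32 minutes → arrive 12:07 AM UTC on Dec 15.
Flight 1 lands earlier by 18 hours 56 minutes.

the first, by 18 hours 56 minutes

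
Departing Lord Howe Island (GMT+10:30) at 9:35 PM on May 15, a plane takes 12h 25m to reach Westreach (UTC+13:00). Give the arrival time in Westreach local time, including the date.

12:30 PM on May 16

Westreach is 2:30 ahead of Lord Howe Island.
After 12 hours and 25 minutes it is 10:00 AM (May 16) in Lord Howe Island.
Shift by the zone difference: 10:00 AM + 2:30 = 12:30 PM on May 16 in Westreach.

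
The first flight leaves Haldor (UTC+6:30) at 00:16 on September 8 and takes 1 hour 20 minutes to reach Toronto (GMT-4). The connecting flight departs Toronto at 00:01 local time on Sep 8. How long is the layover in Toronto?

Convert departure to UTC: 00:16 − 6:30 = 17:46 UTC on Sep 7.
Add 1 hour 20 minutes flight time → 19:06 UTC.
Toronto is UTC−4:00, so local arrival = 19:06 − 4:00 = 15:06 on Sep 7.
Layover = 00:01 − 15:06 (+1 day) = 8 hours 55 minutes.

8 hours 55 minutes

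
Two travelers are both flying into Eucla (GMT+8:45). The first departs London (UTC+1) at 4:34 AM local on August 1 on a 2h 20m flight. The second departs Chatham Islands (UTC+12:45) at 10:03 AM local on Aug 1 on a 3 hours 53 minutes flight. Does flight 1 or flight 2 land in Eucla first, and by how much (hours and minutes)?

Flight 1 in UTC: 4:34 AM − 1:00 = 3:34 AM on Aug 1.
+2 hours and 20 minutes → arrive 5:54 AM UTC on Aug 1.
Flight 2 in UTC: 10:03 AM − 12:45 = 9:18 PM on Jul 31.
+3 hours and 53 minutes → arrive 1:11 AM UTC on Aug 1.
Flight 2 lands earlier by 4 hours 43 minutes.

the second, by 4 hours 43 minutes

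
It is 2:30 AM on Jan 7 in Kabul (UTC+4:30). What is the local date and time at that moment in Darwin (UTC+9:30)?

7:30 AM on Jan 7

In UTC: 2:30 AM − 4:30 = 10:00 PM on Jan 6.
Darwin is UTC+9:30: 10:00 PM + 9:30 = 7:30 AM on Jan 7.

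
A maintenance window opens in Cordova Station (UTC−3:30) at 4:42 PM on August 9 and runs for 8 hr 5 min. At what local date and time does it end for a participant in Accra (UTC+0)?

Convert start to UTC: 4:42 PM + 3:30 = 8:12 PM UTC on Aug 9.
Add 8 hours and 5 minutes duration → 4:17 AM UTC (Aug 10).
Accra is UTC+0, so local end time is the same: 4:17 AM on Aug 10.

4:17 AM on Aug 10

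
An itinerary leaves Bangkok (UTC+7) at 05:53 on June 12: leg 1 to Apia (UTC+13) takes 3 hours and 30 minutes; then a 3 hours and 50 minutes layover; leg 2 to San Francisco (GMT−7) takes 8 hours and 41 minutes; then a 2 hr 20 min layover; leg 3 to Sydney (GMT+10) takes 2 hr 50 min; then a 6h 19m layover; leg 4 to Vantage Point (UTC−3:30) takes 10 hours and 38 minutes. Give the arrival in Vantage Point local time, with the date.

09:31 on Jun 13

Convert departure to UTC: 05:53 − 7:00 = 22:53 UTC on Jun 11.
Add 3 hours and 30 minutes leg 1 → 02:23 UTC (Jun 12).
Add 3 hours 50 minutes layover in Apia → 06:13 UTC.
Add 8 hours 41 minutes leg 2 → 14:54 UTC.
Add 2 hours 20 minutes layover in San Francisco → 17:14 UTC.
Add 2 hours and 50 minutes leg 3 → 20:04 UTC.
Add 6 hours and 19 minutes layover in Sydney → 02:23 UTC (Jun 13).
Add 10 hours 38 minutes leg 4 → 13:01 UTC.
Vantage Point is UTC−3:30, so local arrival = 13:01 − 3:30 = 09:31 on Jun 13.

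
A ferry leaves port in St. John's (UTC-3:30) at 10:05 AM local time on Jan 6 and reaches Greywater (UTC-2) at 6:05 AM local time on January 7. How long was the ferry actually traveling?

18 hours 30 minutes

Departure in UTC: 10:05 AM + 3:30 = 1:35 PM on Jan 6.
Arrival in UTC: 6:05 AM + 2:00 = 8:05 AM on Jan 7.
Elapsed = 8:05 AM − 1:35 PM (+1 day) = 18 hours 30 minutes.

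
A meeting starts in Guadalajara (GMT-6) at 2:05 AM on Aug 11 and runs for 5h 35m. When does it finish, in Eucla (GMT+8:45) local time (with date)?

Convert start to UTC: 2:05 AM + 6:00 = 8:05 AM UTC on Aug 11.
Add 5 hours and 35 minutes duration → 1:40 PM UTC.
Eucla is UTC+8:45, so local end time = 1:40 PM + 8:45 = 10:25 PM on Aug 11.

10:25 PM on August 11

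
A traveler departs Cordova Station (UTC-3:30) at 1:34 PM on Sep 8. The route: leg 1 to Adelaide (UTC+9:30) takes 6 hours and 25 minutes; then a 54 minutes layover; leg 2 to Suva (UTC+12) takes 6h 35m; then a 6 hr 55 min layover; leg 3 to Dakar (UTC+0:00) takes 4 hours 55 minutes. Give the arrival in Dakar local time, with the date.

Convert departure to UTC: 1:34 PM + 3:30 = 5:04 PM UTC on Sep 8.
Add 6 hours 25 minutes leg 1 → 11:29 PM UTC.
Add 54 minutes layover in Adelaide → 12:23 AM UTC (Sep 9).
Add 6 hours 35 minutes leg 2 → 6:58 AM UTC.
Add 6 hours and 55 minutes layover in Suva → 1:53 PM UTC.
Add 4 hours 55 minutes leg 3 → 6:48 PM UTC.
Dakar is UTC+0, so local arrival is the same: 6:48 PM on Sep 9.

6:48 PM on September 9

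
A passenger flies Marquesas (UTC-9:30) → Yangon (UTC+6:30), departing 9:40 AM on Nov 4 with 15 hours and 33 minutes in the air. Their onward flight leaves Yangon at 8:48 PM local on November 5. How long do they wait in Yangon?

3 hours 35 minutes

Convert departure to UTC: 9:40 AM + 9:30 = 7:10 PM UTC on Nov 4.
Add 15 hours 33 minutes flight time → 10:43 AM UTC (Nov 5).
Yangon is UTC+6:30, so local arrival = 10:43 AM + 6:30 = 5:13 PM on Nov 5.
Layover = 8:48 PM − 5:13 PM = 3 hours 35 minutes.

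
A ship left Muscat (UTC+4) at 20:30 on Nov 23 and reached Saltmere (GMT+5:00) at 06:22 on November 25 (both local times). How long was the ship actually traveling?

Departure in UTC: 20:30 − 4:00 = 16:30 on Nov 23.
Arrival in UTC: 06:22 − 5:00 = 01:22 on Nov 25.
Elapsed = 01:22 − 16:30 (+2 days) = 32 hours 52 minutes.

32 hours 52 minutes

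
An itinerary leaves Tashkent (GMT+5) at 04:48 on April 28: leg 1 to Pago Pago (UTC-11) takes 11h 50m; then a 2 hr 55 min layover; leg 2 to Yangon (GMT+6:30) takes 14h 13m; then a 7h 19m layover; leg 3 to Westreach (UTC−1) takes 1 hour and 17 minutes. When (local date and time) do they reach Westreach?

12:22 on April 29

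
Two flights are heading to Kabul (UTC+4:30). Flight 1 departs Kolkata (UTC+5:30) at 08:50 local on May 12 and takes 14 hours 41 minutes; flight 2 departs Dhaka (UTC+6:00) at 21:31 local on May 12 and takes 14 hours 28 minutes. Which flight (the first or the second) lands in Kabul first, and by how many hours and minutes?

the first, by 11 hours 58 minutes

Flight 1 in UTC: 08:50 − 5:30 = 03:20 on May 12.
+14 hours and 41 minutes → arrive 18:01 UTC on May 12.
Flight 2 in UTC: 21:31 − 6:00 = 15:31 on May 12.
+14 hours and 28 minutes → arrive 05:59 UTC on May 13.
Flight 1 lands earlier by 11 hours 58 minutes.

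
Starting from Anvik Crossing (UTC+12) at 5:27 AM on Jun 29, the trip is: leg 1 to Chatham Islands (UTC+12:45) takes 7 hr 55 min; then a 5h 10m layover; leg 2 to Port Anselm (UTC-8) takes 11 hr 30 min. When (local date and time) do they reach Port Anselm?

10:02 AM on June 29

Convert departure to UTC: 5:27 AM − 12:00 = 5:27 PM UTC on Jun 28.
Add 7 hours 55 minutes leg 1 → 1:22 AM UTC (Jun 29).
Add 5 hours and 10 minutes layover in Chatham Islands → 6:32 AM UTC.
Add 11 hours 30 minutes leg 2 → 6:02 PM UTC.
Port Anselm is UTC−8:00, so local arrival = 6:02 PM − 8:00 = 10:02 AM on Jun 29.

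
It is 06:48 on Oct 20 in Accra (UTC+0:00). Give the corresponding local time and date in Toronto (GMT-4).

Toronto is 4:00 behind Accra.
Shift by the zone difference: 06:48 − 4:00 = 02:48 on Oct 20 in Toronto.

02:48 on October 20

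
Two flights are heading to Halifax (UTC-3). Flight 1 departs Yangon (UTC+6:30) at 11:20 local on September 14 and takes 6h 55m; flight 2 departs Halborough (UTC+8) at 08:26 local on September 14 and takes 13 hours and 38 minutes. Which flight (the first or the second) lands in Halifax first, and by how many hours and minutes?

Flight 1 in UTC: 11:20 − 6:30 = 04:50 on Sep 14.
+6 hours 55 minutes → arrive 11:45 UTC on Sep 14.
Flight 2 in UTC: 08:26 − 8:00 = 00:26 on Sep 14.
+13 hours 38 minutes → arrive 14:04 UTC on Sep 14.
Flight 1 lands earlier by 2 hours 19 minutes.

the first, by 2 hours 19 minutes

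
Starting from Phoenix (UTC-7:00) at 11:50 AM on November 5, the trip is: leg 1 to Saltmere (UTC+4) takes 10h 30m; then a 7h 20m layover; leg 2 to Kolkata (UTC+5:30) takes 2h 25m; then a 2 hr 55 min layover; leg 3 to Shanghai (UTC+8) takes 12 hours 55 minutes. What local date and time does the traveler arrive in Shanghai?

Convert departure to UTC: 11:50 AM + 7:00 = 6:50 PM UTC on Nov 5.
Add 10 hours and 30 minutes leg 1 → 5:20 AM UTC (Nov 6).
Add 7 hours 20 minutes layover in Saltmere → 12:40 PM UTC.
Add 2 hours and 25 minutes leg 2 → 3:05 PM UTC.
Add 2 hours and 55 minutes layover in Kolkata → 6:00 PM UTC.
Add 12 hours and 55 minutes leg 3 → 6:55 AM UTC (Nov 7).
Shanghai is UTC+8:00, so local arrival = 6:55 AM + 8:00 = 2:55 PM on Nov 7.

2:55 PM on November 7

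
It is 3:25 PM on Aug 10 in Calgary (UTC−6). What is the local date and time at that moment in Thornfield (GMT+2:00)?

11:25 PM on August 10

Thornfield is 8:00 ahead of Calgary.
Shift by the zone difference: 3:25 PM + 8:00 = 11:25 PM on Aug 10 in Thornfield.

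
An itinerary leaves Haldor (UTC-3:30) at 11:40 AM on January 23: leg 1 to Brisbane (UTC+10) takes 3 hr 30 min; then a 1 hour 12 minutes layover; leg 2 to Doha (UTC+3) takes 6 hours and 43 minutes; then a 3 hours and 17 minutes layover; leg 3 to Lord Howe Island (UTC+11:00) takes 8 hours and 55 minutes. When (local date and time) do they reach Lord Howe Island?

Convert departure to UTC: 11:40 AM + 3:30 = 3:10 PM UTC on Jan 23.
Add 3 hours and 30 minutes leg 1 → 6:40 PM UTC.
Add 1 hour 12 minutes layover in Brisbane → 7:52 PM UTC.
Add 6 hours 43 minutes leg 2 → 2:35 AM UTC (Jan 24).
Add 3 hours 17 minutes layover in Doha → 5:52 AM UTC.
Add 8 hours and 55 minutes leg 3 → 2:47 PM UTC.
Lord Howe Island is UTC+11:00, so local arrival = 2:47 PM + 11:00 = 1:47 AM on Jan 25.

1:47 AM on January 25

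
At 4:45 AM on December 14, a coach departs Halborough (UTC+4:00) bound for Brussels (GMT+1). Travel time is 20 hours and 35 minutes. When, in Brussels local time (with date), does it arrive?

10:20 PM on December 14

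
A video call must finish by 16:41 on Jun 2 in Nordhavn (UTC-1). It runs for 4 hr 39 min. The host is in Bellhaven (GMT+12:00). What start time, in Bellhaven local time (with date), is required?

01:02 on Jun 3

Target end time in UTC: 16:41 + 1:00 = 17:41 on Jun 2.
Subtract 4 hours 39 minutes → start 13:02 UTC on Jun 2.
Bellhaven is UTC+12:00: 13:02 + 12:00 = 01:02 on Jun 3.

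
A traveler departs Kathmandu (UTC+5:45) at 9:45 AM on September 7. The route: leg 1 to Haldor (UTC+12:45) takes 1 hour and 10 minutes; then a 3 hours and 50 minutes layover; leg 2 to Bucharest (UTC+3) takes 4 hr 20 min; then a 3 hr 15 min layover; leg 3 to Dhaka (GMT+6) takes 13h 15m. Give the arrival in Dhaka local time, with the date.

Convert departure to UTC: 9:45 AM − 5:45 = 4:00 AM UTC on Sep 7.
Add 1 hour 10 minutes leg 1 → 5:10 AM UTC.
Add 3 hours 50 minutes layover in Haldor → 9:00 AM UTC.
Add 4 hours 20 minutes leg 2 → 1:20 PM UTC.
Add 3 hours and 15 minutes layover in Bucharest → 4:35 PM UTC.
Add 13 hours and 15 minutes leg 3 → 5:50 AM UTC (Sep 8).
Dhaka is UTC+6:00, so local arrival = 5:50 AM + 6:00 = 11:50 AM on Sep 8.

11:50 AM on Sep 8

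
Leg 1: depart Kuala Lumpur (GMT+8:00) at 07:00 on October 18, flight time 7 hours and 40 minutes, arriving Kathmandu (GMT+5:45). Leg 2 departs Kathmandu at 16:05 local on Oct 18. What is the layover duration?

3 hours 40 minutes

Convert departure to UTC: 07:00 − 8:00 = 23:00 UTC on Oct 17.
Add 7 hours and 40 minutes flight time → 06:40 UTC (Oct 18).
Kathmandu is UTC+5:45, so local arrival = 06:40 + 5:45 = 12:25 on Oct 18.
Layover = 16:05 − 12:25 = 3 hours 40 minutes.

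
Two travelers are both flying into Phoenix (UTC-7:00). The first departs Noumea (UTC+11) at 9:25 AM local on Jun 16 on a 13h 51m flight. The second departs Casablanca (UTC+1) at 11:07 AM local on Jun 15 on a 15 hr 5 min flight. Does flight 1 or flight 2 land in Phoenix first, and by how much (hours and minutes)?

Flight 1 in UTC: 9:25 AM − 11:00 = 10:25 PM on Jun 15.
+13 hours 51 minutes → arrive 12:16 PM UTC on Jun 16.
Flight 2 in UTC: 11:07 AM − 1:00 = 10:07 AM on Jun 15.
+15 hours 5 minutes → arrive 1:12 AM UTC on Jun 16.
Flight 2 lands earlier by 11 hours 4 minutes.

the second, by 11 hours 4 minutes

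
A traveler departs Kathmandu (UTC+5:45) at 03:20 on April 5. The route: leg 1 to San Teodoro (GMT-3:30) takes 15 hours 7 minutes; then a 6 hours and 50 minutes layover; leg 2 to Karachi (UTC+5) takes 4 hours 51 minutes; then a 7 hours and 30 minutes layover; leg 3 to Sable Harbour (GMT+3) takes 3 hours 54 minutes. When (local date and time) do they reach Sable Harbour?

Convert departure to UTC: 03:20 − 5:45 = 21:35 UTC on Apr 4.
Add 15 hours and 7 minutes leg 1 → 12:42 UTC (Apr 5).
Add 6 hours 50 minutes layover in San Teodoro → 19:32 UTC.
Add 4 hours 51 minutes leg 2 → 00:23 UTC (Apr 6).
Add 7 hours and 30 minutes layover in Karachi → 07:53 UTC.
Add 3 hours and 54 minutes leg 3 → 11:47 UTC.
Sable Harbour is UTC+3:00, so local arrival = 11:47 + 3:00 = 14:47 on Apr 6.

14:47 on April 6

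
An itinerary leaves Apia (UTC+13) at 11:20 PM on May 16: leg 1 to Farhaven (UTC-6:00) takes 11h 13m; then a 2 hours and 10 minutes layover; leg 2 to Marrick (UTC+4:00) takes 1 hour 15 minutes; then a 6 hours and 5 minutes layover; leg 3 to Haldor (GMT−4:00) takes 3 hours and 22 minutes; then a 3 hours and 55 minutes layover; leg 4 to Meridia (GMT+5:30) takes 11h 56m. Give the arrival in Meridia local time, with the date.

7:46 AM on May 18

Convert departure to UTC: 11:20 PM − 13:00 = 10:20 AM UTC on May 16.
Add 11 hours 13 minutes leg 1 → 9:33 PM UTC.
Add 2 hours and 10 minutes layover in Farhaven → 11:43 PM UTC.
Add 1 hour 15 minutes leg 2 → 12:58 AM UTC (May 17).
Add 6 hours and 5 minutes layover in Marrick → 7:03 AM UTC.
Add 3 hours and 22 minutes leg 3 → 10:25 AM UTC.
Add 3 hours and 55 minutes layover in Haldor → 2:20 PM UTC.
Add 11 hours 56 minutes leg 4 → 2:16 AM UTC (May 18).
Meridia is UTC+5:30, so local arrival = 2:16 AM + 5:30 = 7:46 AM on May 18.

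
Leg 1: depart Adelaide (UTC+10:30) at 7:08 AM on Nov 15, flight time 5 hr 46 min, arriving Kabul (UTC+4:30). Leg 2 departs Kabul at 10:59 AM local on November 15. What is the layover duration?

Convert departure to UTC: 7:08 AM − 10:30 = 8:38 PM UTC on Nov 14.
Add 5 hours and 46 minutes flight time → 2:24 AM UTC (Nov 15).
Kabul is UTC+4:30, so local arrival = 2:24 AM + 4:30 = 6:54 AM on Nov 15.
Layover = 10:59 AM − 6:54 AM = 4 hours 5 minutes.

4 hours 5 minutes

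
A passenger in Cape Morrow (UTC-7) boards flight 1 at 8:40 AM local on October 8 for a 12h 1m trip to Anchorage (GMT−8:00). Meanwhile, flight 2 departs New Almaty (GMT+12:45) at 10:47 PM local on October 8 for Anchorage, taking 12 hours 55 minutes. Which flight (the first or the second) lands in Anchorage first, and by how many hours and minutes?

the second, by 4 hours 44 minutes

Flight 1 in UTC: 8:40 AM + 7:00 = 3:40 PM on Oct 8.
+12 hours and 1 minute → arrive 3:41 AM UTC on Oct 9.
Flight 2 in UTC: 10:47 PM − 12:45 = 10:02 AM on Oct 8.
+12 hours 55 minutes → arrive 10:57 PM UTC on Oct 8.
Flight 2 lands earlier by 4 hours 44 minutes.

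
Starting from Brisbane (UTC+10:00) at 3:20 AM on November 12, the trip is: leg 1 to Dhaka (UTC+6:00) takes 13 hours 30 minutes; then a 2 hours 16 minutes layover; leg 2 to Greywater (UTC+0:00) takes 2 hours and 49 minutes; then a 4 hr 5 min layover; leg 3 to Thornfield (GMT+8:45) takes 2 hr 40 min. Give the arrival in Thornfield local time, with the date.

3:25 AM on November 13

Convert departure to UTC: 3:20 AM − 10:00 = 5:20 PM UTC on Nov 11.
Add 13 hours 30 minutes leg 1 → 6:50 AM UTC (Nov 12).
Add 2 hours 16 minutes layover in Dhaka → 9:06 AM UTC.
Add 2 hours 49 minutes leg 2 → 11:55 AM UTC.
Add 4 hours 5 minutes layover in Greywater → 4:00 PM UTC.
Add 2 hours 40 minutes leg 3 → 6:40 PM UTC.
Thornfield is UTC+8:45, so local arrival = 6:40 PM + 8:45 = 3:25 AM on Nov 13.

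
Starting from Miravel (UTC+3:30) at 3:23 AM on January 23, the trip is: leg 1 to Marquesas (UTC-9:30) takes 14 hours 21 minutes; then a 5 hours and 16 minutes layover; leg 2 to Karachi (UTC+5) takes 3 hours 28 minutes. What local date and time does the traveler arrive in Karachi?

3:58 AM on January 24

Convert departure to UTC: 3:23 AM − 3:30 = 11:53 PM UTC on Jan 22.
Add 14 hours 21 minutes leg 1 → 2:14 PM UTC (Jan 23).
Add 5 hours and 16 minutes layover in Marquesas → 7:30 PM UTC.
Add 3 hours and 28 minutes leg 2 → 10:58 PM UTC.
Karachi is UTC+5:00, so local arrival = 10:58 PM + 5:00 = 3:58 AM on Jan 24.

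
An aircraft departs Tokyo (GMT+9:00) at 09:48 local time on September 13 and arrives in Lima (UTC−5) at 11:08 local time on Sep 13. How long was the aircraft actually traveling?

Departure in UTC: 09:48 − 9:00 = 00:48 on Sep 13.
Arrival in UTC: 11:08 + 5:00 = 16:08 on Sep 13.
Elapsed = 16:08 − 00:48 = 15 hours 20 minutes.

15 hours 20 minutes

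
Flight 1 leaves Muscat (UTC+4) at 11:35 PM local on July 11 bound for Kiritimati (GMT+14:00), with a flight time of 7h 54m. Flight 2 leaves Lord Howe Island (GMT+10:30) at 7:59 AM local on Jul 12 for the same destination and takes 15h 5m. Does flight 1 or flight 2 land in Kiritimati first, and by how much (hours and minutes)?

Flight 1 in UTC: 11:35 PM − 4:00 = 7:35 PM on Jul 11.
+7 hours 54 minutes → arrive 3:29 AM UTC on Jul 12.
Flight 2 in UTC: 7:59 AM − 10:30 = 9:29 PM on Jul 11.
+15 hours and 5 minutes → arrive 12:34 PM UTC on Jul 12.
Flight 1 lands earlier by 9 hours 5 minutes.

the first, by 9 hours 5 minutes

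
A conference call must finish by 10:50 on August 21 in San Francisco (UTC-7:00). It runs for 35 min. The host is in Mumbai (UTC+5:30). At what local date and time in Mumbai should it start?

Target end time in UTC: 10:50 + 7:00 = 17:50 on Aug 21.
Subtract 35 minutes → start 17:15 UTC on Aug 21.
Mumbai is UTC+5:30: 17:15 + 5:30 = 22:45 on Aug 21.

22:45 on August 21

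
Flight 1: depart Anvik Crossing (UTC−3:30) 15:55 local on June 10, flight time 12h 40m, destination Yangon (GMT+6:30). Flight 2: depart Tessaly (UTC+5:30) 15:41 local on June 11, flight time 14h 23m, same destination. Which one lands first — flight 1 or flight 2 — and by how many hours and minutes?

the first, by 16 hours 29 minutes

Flight 1 in UTC: 15:55 + 3:30 = 19:25 on Jun 10.
+12 hours 40 minutes → arrive 08:05 UTC on Jun 11.
Flight 2 in UTC: 15:41 − 5:30 = 10:11 on Jun 11.
+14 hours and 23 minutes → arrive 00:34 UTC on Jun 12.
Flight 1 lands earlier by 16 hours 29 minutes.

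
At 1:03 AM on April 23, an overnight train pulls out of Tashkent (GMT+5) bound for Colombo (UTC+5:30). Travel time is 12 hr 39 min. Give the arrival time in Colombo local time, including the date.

Convert departure to UTC: 1:03 AM − 5:00 = 8:03 PM UTC on Apr 22.
Add 12 hours 39 minutes travel time → 8:42 AM UTC (Apr 23).
Colombo is UTC+5:30, so local arrival = 8:42 AM + 5:30 = 2:12 PM on Apr 23.

2:12 PM on April 23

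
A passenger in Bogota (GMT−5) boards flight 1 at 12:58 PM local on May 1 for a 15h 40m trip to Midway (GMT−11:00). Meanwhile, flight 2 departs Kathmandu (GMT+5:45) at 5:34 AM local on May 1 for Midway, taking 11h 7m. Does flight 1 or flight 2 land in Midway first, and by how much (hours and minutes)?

the second, by 22 hours 42 minutes

Flight 1 in UTC: 12:58 PM + 5:00 = 5:58 PM on May 1.
+15 hours 40 minutes → arrive 9:38 AM UTC on May 2.
Flight 2 in UTC: 5:34 AM − 5:45 = 11:49 PM on Apr 30.
+11 hours and 7 minutes → arrive 10:56 AM UTC on May 1.
Flight 2 lands earlier by 22 hours 42 minutes.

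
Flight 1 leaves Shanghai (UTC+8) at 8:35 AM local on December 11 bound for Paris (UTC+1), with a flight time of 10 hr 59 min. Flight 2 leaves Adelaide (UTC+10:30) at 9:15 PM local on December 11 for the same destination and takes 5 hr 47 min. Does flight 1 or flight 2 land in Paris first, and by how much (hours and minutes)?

Flight 1 in UTC: 8:35 AM − 8:00 = 12:35 AM on Dec 11.
+10 hours and 59 minutes → arrive 11:34 AM UTC on Dec 11.
Flight 2 in UTC: 9:15 PM − 10:30 = 10:45 AM on Dec 11.
+5 hours 47 minutes → arrive 4:32 PM UTC on Dec 11.
Flight 1 lands earlier by 4 hours 58 minutes.

the first, by 4 hours 58 minutes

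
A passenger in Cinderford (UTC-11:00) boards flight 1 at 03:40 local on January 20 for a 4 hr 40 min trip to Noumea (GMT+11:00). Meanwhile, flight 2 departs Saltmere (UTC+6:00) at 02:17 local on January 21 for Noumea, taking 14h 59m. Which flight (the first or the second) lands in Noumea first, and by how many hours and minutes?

Flight 1 in UTC: 03:40 + 11:00 = 14:40 on Jan 20.
+4 hours and 40 minutes → arrive 19:20 UTC on Jan 20.
Flight 2 in UTC: 02:17 − 6:00 = 20:17 on Jan 20.
+14 hours and 59 minutes → arrive 11:16 UTC on Jan 21.
Flight 1 lands earlier by 15 hours 56 minutes.

the first, by 15 hours 56 minutes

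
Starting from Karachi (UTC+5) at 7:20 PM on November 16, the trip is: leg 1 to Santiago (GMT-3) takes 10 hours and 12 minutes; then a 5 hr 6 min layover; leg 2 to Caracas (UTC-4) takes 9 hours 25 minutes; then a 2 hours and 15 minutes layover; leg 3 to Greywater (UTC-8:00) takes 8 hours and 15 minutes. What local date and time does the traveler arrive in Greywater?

5:33 PM on Nov 17

Convert departure to UTC: 7:20 PM − 5:00 = 2:20 PM UTC on Nov 16.
Add 10 hours and 12 minutes leg 1 → 12:32 AM UTC (Nov 17).
Add 5 hours and 6 minutes layover in Santiago → 5:38 AM UTC.
Add 9 hours and 25 minutes leg 2 → 3:03 PM UTC.
Add 2 hours 15 minutes layover in Caracas → 5:18 PM UTC.
Add 8 hours 15 minutes leg 3 → 1:33 AM UTC (Nov 18).
Greywater is UTC−8:00, so local arrival = 1:33 AM − 8:00 = 5:33 PM on Nov 17.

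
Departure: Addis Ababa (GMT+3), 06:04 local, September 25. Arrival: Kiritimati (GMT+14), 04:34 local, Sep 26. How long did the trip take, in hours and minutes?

Departure in UTC: 06:04 − 3:00 = 03:04 on Sep 25.
Arrival in UTC: 04:34 − 14:00 = 14:34 on Sep 25.
Elapsed = 14:34 − 03:04 = 11 hours 30 minutes.

11 hours 30 minutes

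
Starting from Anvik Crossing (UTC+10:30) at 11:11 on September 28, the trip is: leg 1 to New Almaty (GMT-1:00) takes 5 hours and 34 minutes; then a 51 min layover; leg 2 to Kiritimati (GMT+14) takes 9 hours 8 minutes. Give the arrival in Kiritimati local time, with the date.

06:14 on September 29

Convert departure to UTC: 11:11 − 10:30 = 00:41 UTC on Sep 28.
Add 5 hours and 34 minutes leg 1 → 06:15 UTC.
Add 51 minutes layover in New Almaty → 07:06 UTC.
Add 9 hours and 8 minutes leg 2 → 16:14 UTC.
Kiritimati is UTC+14:00, so local arrival = 16:14 + 14:00 = 06:14 on Sep 29.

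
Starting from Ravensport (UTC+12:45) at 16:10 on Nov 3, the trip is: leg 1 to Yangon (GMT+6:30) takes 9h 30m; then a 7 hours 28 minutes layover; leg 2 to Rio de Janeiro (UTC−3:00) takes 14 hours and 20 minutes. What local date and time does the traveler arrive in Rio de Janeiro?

07:43 on Nov 4

Convert departure to UTC: 16:10 − 12:45 = 03:25 UTC on Nov 3.
Add 9 hours and 30 minutes leg 1 → 12:55 UTC.
Add 7 hours 28 minutes layover in Yangon → 20:23 UTC.
Add 14 hours and 20 minutes leg 2 → 10:43 UTC (Nov 4).
Rio de Janeiro is UTC−3:00, so local arrival = 10:43 − 3:00 = 07:43 on Nov 4.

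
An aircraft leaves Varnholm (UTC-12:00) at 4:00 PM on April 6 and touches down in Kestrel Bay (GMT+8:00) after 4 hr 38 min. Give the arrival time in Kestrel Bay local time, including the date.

4:38 PM on April 7

Convert departure to UTC: 4:00 PM + 12:00 = 4:00 AM UTC on Apr 7.
Add 4 hours and 38 minutes travel time → 8:38 AM UTC.
Kestrel Bay is UTC+8:00, so local arrival = 8:38 AM + 8:00 = 4:38 PM on Apr 7.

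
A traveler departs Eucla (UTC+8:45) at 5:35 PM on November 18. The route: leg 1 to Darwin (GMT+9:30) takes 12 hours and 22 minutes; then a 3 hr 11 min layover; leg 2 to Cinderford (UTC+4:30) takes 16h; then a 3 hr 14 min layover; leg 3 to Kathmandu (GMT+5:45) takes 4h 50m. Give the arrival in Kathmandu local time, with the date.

Convert departure to UTC: 5:35 PM − 8:45 = 8:50 AM UTC on Nov 18.
Add 12 hours 22 minutes leg 1 → 9:12 PM UTC.
Add 3 hours 11 minutes layover in Darwin → 12:23 AM UTC (Nov 19).
Add 16 hours leg 2 → 4:23 PM UTC.
Add 3 hours 14 minutes layover in Cinderford → 7:37 PM UTC.
Add 4 hours 50 minutes leg 3 → 12:27 AM UTC (Nov 20).
Kathmandu is UTC+5:45, so local arrival = 12:27 AM + 5:45 = 6:12 AM on Nov 20.

6:12 AM on November 20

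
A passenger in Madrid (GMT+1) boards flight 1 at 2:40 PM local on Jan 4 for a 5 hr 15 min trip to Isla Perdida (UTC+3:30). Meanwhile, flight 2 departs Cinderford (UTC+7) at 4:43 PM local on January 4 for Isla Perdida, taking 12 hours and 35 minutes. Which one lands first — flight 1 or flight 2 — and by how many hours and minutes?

the first, by 3 hours 23 minutes

Flight 1 in UTC: 2:40 PM − 1:00 = 1:40 PM on Jan 4.
+5 hours 15 minutes → arrive 6:55 PM UTC on Jan 4.
Flight 2 in UTC: 4:43 PM − 7:00 = 9:43 AM on Jan 4.
+12 hours 35 minutes → arrive 10:18 PM UTC on Jan 4.
Flight 1 lands earlier by 3 hours 23 minutes.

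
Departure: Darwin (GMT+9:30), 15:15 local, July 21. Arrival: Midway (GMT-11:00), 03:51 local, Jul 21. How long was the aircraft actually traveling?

9 hours 6 minutes

Midway is 20:30 behind Darwin.
Clock-face elapsed time (ignoring zones) is −11 hours 24 minutes.
Actual elapsed = −11 hours 24 minutes + 20:30 = 9 hours 6 minutes.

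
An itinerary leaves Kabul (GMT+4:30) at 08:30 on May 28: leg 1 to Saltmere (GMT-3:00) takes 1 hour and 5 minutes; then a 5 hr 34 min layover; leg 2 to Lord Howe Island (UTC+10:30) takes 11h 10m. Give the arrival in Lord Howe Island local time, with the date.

Convert departure to UTC: 08:30 − 4:30 = 04:00 UTC on May 28.
Add 1 hour and 5 minutes leg 1 → 05:05 UTC.
Add 5 hours and 34 minutes layover in Saltmere → 10:39 UTC.
Add 11 hours and 10 minutes leg 2 → 21:49 UTC.
Lord Howe Island is UTC+10:30, so local arrival = 21:49 + 10:30 = 08:19 on May 29.

08:19 on May 29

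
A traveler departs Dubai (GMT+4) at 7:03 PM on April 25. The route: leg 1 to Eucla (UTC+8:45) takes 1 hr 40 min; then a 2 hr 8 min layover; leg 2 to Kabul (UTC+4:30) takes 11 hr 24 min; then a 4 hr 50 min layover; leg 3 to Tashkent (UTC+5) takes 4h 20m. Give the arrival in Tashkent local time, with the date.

8:25 PM on April 26

Convert departure to UTC: 7:03 PM − 4:00 = 3:03 PM UTC on Apr 25.
Add 1 hour and 40 minutes leg 1 → 4:43 PM UTC.
Add 2 hours and 8 minutes layover in Eucla → 6:51 PM UTC.
Add 11 hours 24 minutes leg 2 → 6:15 AM UTC (Apr 26).
Add 4 hours and 50 minutes layover in Kabul → 11:05 AM UTC.
Add 4 hours 20 minutes leg 3 → 3:25 PM UTC.
Tashkent is UTC+5:00, so local arrival = 3:25 PM + 5:00 = 8:25 PM on Apr 26.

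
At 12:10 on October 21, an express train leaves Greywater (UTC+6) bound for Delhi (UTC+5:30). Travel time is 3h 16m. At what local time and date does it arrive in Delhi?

14:56 on Oct 21

Convert departure to UTC: 12:10 − 6:00 = 06:10 UTC on Oct 21.
Add 3 hours and 16 minutes travel time → 09:26 UTC.
Delhi is UTC+5:30, so local arrival = 09:26 + 5:30 = 14:56 on Oct 21.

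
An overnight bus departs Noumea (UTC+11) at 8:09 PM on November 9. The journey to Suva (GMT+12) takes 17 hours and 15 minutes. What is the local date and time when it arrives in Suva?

2:24 PM on November 10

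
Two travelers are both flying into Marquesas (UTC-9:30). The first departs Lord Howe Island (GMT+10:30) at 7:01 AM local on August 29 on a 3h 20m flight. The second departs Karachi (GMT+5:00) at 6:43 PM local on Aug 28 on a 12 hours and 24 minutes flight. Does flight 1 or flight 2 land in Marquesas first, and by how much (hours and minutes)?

the first, by 2 hours 16 minutes

Flight 1 in UTC: 7:01 AM − 10:30 = 8:31 PM on Aug 28.
+3 hours 20 minutes → arrive 11:51 PM UTC on Aug 28.
Flight 2 in UTC: 6:43 PM − 5:00 = 1:43 PM on Aug 28.
+12 hours 24 minutes → arrive 2:07 AM UTC on Aug 29.
Flight 1 lands earlier by 2 hours 16 minutes.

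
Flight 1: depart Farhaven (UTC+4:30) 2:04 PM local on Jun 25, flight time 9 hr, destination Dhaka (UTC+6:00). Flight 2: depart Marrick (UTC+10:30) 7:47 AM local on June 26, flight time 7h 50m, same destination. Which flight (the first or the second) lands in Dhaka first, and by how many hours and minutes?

the first, by 10 hours 33 minutes

Flight 1 in UTC: 2:04 PM − 4:30 = 9:34 AM on Jun 25.
+9 hours → arrive 6:34 PM UTC on Jun 25.
Flight 2 in UTC: 7:47 AM − 10:30 = 9:17 PM on Jun 25.
+7 hours 50 minutes → arrive 5:07 AM UTC on Jun 26.
Flight 1 lands earlier by 10 hours 33 minutes.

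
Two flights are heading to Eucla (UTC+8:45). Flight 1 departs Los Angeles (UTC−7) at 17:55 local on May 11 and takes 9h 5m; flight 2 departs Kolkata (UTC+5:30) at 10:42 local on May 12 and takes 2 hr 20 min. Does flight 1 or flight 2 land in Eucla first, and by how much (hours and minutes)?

Flight 1 in UTC: 17:55 + 7:00 = 00:55 on May 12.
+9 hours and 5 minutes → arrive 10:00 UTC on May 12.
Flight 2 in UTC: 10:42 − 5:30 = 05:12 on May 12.
+2 hours 20 minutes → arrive 07:32 UTC on May 12.
Flight 2 lands earlier by 2 hours 28 minutes.

the second, by 2 hours 28 minutes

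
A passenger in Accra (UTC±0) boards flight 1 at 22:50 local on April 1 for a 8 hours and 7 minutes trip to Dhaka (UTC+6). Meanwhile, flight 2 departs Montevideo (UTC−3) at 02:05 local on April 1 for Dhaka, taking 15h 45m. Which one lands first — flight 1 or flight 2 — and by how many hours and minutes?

Flight 1 departs at 22:50 UTC (Apr 1).
+8 hours 7 minutes → arrive 06:57 UTC on Apr 2.
Flight 2 in UTC: 02:05 + 3:00 = 05:05 on Apr 1.
+15 hours 45 minutes → arrive 20:50 UTC on Apr 1.
Flight 2 lands earlier by 10 hours 7 minutes.

the second, by 10 hours 7 minutes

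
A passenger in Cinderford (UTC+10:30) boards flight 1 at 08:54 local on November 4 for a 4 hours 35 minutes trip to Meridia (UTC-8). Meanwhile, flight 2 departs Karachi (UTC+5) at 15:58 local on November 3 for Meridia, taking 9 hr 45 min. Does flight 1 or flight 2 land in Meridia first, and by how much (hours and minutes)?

the second, by 6 hours 16 minutes

Flight 1 in UTC: 08:54 − 10:30 = 22:24 on Nov 3.
+4 hours 35 minutes → arrive 02:59 UTC on Nov 4.
Flight 2 in UTC: 15:58 − 5:00 = 10:58 on Nov 3.
+9 hours 45 minutes → arrive 20:43 UTC on Nov 3.
Flight 2 lands earlier by 6 hours 16 minutes.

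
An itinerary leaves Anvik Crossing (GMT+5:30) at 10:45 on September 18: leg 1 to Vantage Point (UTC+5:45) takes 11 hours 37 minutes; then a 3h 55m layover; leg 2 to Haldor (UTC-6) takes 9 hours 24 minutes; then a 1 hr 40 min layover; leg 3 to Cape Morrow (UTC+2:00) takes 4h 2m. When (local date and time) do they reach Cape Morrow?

Convert departure to UTC: 10:45 − 5:30 = 05:15 UTC on Sep 18.
Add 11 hours 37 minutes leg 1 → 16:52 UTC.
Add 3 hours and 55 minutes layover in Vantage Point → 20:47 UTC.
Add 9 hours 24 minutes leg 2 → 06:11 UTC (Sep 19).
Add 1 hour and 40 minutes layover in Haldor → 07:51 UTC.
Add 4 hours and 2 minutes leg 3 → 11:53 UTC.
Cape Morrow is UTC+2:00, so local arrival = 11:53 + 2:00 = 13:53 on Sep 19.

13:53 on September 19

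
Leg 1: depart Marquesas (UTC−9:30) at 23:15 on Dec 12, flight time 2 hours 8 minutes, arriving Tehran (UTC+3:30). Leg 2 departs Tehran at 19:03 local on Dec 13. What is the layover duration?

4 hours 40 minutes

Convert departure to UTC: 23:15 + 9:30 = 08:45 UTC on Dec 13.
Add 2 hours 8 minutes flight time → 10:53 UTC.
Tehran is UTC+3:30, so local arrival = 10:53 + 3:30 = 14:23 on Dec 13.
Layover = 19:03 − 14:23 = 4 hours 40 minutes.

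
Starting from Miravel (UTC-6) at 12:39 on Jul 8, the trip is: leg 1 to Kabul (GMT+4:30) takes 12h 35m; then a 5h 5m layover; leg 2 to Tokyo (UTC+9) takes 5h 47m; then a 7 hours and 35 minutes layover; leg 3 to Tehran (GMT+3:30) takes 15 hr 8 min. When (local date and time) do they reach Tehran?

20:19 on July 10

Convert departure to UTC: 12:39 + 6:00 = 18:39 UTC on Jul 8.
Add 12 hours and 35 minutes leg 1 → 07:14 UTC (Jul 9).
Add 5 hours 5 minutes layover in Kabul → 12:19 UTC.
Add 5 hours and 47 minutes leg 2 → 18:06 UTC.
Add 7 hours and 35 minutes layover in Tokyo → 01:41 UTC (Jul 10).
Add 15 hours and 8 minutes leg 3 → 16:49 UTC.
Tehran is UTC+3:30, so local arrival = 16:49 + 3:30 = 20:19 on Jul 10.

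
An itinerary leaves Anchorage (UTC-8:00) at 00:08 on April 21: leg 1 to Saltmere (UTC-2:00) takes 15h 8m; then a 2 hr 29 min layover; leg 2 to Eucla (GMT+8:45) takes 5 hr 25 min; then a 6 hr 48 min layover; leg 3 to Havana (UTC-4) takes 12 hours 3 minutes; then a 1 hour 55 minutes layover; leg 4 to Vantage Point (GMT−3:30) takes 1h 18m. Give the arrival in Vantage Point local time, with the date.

Convert departure to UTC: 00:08 + 8:00 = 08:08 UTC on Apr 21.
Add 15 hours and 8 minutes leg 1 → 23:16 UTC.
Add 2 hours 29 minutes layover in Saltmere → 01:45 UTC (Apr 22).
Add 5 hours 25 minutes leg 2 → 07:10 UTC.
Add 6 hours and 48 minutes layover in Eucla → 13:58 UTC.
Add 12 hours and 3 minutes leg 3 → 02:01 UTC (Apr 23).
Add 1 hour 55 minutes layover in Havana → 03:56 UTC.
Add 1 hour and 18 minutes leg 4 → 05:14 UTC.
Vantage Point is UTC−3:30, so local arrival = 05:14 − 3:30 = 01:44 on Apr 23.

01:44 on Apr 23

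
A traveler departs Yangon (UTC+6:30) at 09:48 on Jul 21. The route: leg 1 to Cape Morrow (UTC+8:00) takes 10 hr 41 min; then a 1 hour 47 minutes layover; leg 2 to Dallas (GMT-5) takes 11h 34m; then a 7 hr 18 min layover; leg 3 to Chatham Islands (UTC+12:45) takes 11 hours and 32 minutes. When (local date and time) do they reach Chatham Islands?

10:55 on Jul 23

Convert departure to UTC: 09:48 − 6:30 = 03:18 UTC on Jul 21.
Add 10 hours 41 minutes leg 1 → 13:59 UTC.
Add 1 hour and 47 minutes layover in Cape Morrow → 15:46 UTC.
Add 11 hours and 34 minutes leg 2 → 03:20 UTC (Jul 22).
Add 7 hours and 18 minutes layover in Dallas → 10:38 UTC.
Add 11 hours and 32 minutes leg 3 → 22:10 UTC.
Chatham Islands is UTC+12:45, so local arrival = 22:10 + 12:45 = 10:55 on Jul 23.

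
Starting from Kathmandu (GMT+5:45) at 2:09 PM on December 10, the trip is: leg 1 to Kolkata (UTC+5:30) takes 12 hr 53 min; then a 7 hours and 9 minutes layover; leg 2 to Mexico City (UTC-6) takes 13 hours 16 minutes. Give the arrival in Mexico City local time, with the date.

11:42 AM on December 11

Convert departure to UTC: 2:09 PM − 5:45 = 8:24 AM UTC on Dec 10.
Add 12 hours and 53 minutes leg 1 → 9:17 PM UTC.
Add 7 hours and 9 minutes layover in Kolkata → 4:26 AM UTC (Dec 11).
Add 13 hours 16 minutes leg 2 → 5:42 PM UTC.
Mexico City is UTC−6:00, so local arrival = 5:42 PM − 6:00 = 11:42 AM on Dec 11.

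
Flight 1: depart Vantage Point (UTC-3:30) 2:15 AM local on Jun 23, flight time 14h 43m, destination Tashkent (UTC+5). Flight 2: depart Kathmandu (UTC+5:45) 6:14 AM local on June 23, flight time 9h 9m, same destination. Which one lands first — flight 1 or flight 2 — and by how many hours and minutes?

Flight 1 in UTC: 2:15 AM + 3:30 = 5:45 AM on Jun 23.
+14 hours and 43 minutes → arrive 8:28 PM UTC on Jun 23.
Flight 2 in UTC: 6:14 AM − 5:45 = 12:29 AM on Jun 23.
+9 hours and 9 minutes → arrive 9:38 AM UTC on Jun 23.
Flight 2 lands earlier by 10 hours 50 minutes.

the second, by 10 hours 50 minutes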